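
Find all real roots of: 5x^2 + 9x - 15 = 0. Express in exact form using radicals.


Using the quadratic formula: x = (-b ± sqrt(b^2 - 4ac)) / (2a)
Here a = 5, b = 9, c = -15
Discriminant = b^2 - 4ac = 9^2 - 4(5)(-15) = 81 + 300 = 381
Since discriminant = 381 > 0, there are two real roots.
x = (-9 ± sqrt(381)) / 10
Numerically: x ≈ 1.0519 or x ≈ -2.8519

x = (-9 + sqrt(381)) / 10 or x = (-9 - sqrt(381)) / 10


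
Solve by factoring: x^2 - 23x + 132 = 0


We need two numbers that multiply to 132 and add to -23.
Those numbers are -12 and -11 (since (-12) * (-11) = 132 and (-12) + (-11) = -23).
So x^2 - 23x + 132 = (x - 12)(x - 11) = 0
Setting each factor to zero: x = 12 or x = 11

x = 11, x = 12


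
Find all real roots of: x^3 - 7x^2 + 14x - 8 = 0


Let p(x) = x^3 - 7x^2 + 14x - 8. By the rational root theorem (leading coefficient 1), any rational root is an integer divisor of 8: try ±1, ±2, ... in turn.
Test x = 1: value = 0 ✓, so (x - 1) is a factor.
Synthetic division by (x - 1): bring down 1; 1(1) - 7 = -6; (-6)(1) + 14 = 8; 8(1) - 8 = 0 → quotient x^2 - 6x + 8, remainder 0.
Solve the quadratic x^2 - 6x + 8 = 0: discriminant = (-6)^2 - 4(1)(8) = 36 - 32 = 4.
sqrt(4) = 2, so x = (6 ± 2)/2: x = 4 or x = 2.

x = 1, x = 2, x = 4


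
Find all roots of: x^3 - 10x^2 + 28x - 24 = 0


Let p(x) = x^3 - 10x^2 + 28x - 24. By the rational root theorem (leading coefficient 1), any rational root is an integer divisor of 24: try ±1, ±2, ... in turn.
Test x = 1: value = -5 ≠ 0.
Test x = -1: value = -63 ≠ 0.
Test x = 2: value = 0 ✓, so (x - 2) is a factor.
Synthetic division by (x - 2): bring down 1; 1(2) - 10 = -8; (-8)(2) + 28 = 12; 12(2) - 24 = 0 → quotient x^2 - 8x + 12, remainder 0.
Solve the quadratic x^2 - 8x + 12 = 0: discriminant = (-8)^2 - 4(1)(12) = 64 - 48 = 16.
sqrt(16) = 4, so x = (8 ± 4)/2: x = 6 or x = 2.
Collecting all roots found:

x = 2 (multiplicity 2), x = 6


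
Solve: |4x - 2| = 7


An absolute value equation |expr| = 7 gives two cases:
Case 1: 4x - 2 = 7
  4x = 9, so x = 9/4
Case 2: 4x - 2 = -7
  4x = -5, so x = -5/4

x = -5/4, x = 9/4


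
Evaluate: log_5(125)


We need the exponent such that 5^? = 125
5^3 = 125
Therefore log_5(125) = 3

3


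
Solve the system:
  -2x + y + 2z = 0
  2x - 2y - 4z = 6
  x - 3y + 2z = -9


Using Cramer's rule. Expand each determinant along the first row.
D  = (-2)*[(-2)*2 - (-4)*(-3)] - 1*[2*2 - (-4)*1] + 2*[2*(-3) - (-2)*1]
  = (-2)*(-16) - 1*(8) + 2*(-4) = 16
Dx = 0*[(-2)*2 - (-4)*(-3)] - 1*[6*2 - (-4)*(-9)] + 2*[6*(-3) - (-2)*(-9)]
  = 0*(-16) - 1*(-24) + 2*(-36) = -48
Dy = (-2)*[6*2 - (-4)*(-9)] - 0*[2*2 - (-4)*1] + 2*[2*(-9) - 6*1]
  = (-2)*(-24) - 0*(8) + 2*(-24) = 0
Dz = (-2)*[(-2)*(-9) - 6*(-3)] - 1*[2*(-9) - 6*1] + 0*[2*(-3) - (-2)*1]
  = (-2)*(36) - 1*(-24) + 0*(-4) = -48
x = Dx/D = -48/16 = -3, y = Dy/D = 0/16 = 0, z = Dz/D = -48/16 = -3
Check eq1: (-2)(-3) + (1)(0) + (2)(-3) = 0 = 0 ✓
Check eq2: (2)(-3) + (-2)(0) + (-4)(-3) = 6 = 6 ✓
Check eq3: (1)(-3) + (-3)(0) + (2)(-3) = -9 = -9 ✓

x = -3, y = 0, z = -3


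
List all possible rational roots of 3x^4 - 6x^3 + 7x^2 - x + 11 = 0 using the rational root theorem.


Rational root theorem: possible roots are ±p/q where:
  p divides the constant term (11): p ∈ {1, 11}
  q divides the leading coefficient (3): q ∈ {1, 3}

All possible rational roots: -11, -11/3, -1, -1/3, 1/3, 1, 11/3, 11

-11, -11/3, -1, -1/3, 1/3, 1, 11/3, 11


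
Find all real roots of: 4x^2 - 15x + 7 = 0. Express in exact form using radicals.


Using the quadratic formula: x = (-b ± sqrt(b^2 - 4ac)) / (2a)
Here a = 4, b = -15, c = 7
Discriminant = b^2 - 4ac = (-15)^2 - 4(4)(7) = 225 - 112 = 113
Since discriminant = 113 > 0, there are two real roots.
x = (15 ± sqrt(113)) / 8
Numerically: x ≈ 3.2038 or x ≈ 0.5462

x = (15 + sqrt(113)) / 8 or x = (15 - sqrt(113)) / 8


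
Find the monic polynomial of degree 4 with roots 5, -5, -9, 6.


A monic polynomial with roots 5, -5, -9, 6 is:
p(x) = (x - 5)(x + 5)(x + 9)(x - 6)
After multiplying by (x - 5): x - 5
After multiplying by (x + 5): x^2 - 25
After multiplying by (x + 9): x^3 + 9x^2 - 25x - 225
After multiplying by (x - 6): x^4 + 3x^3 - 79x^2 - 75x + 1350

x^4 + 3x^3 - 79x^2 - 75x + 1350


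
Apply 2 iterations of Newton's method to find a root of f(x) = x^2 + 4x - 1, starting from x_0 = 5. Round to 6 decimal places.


Newton's method: x_(n+1) = x_n - f(x_n)/f'(x_n)
f(x) = x^2 + 4x - 1
f'(x) = 2x + 4

Iteration 1:
  f(5.000000) = 44.000000
  f'(5.000000) = 14.000000
  x_1 = 5.000000 - (44.000000)/(14.000000) = 1.857143

Iteration 2:
  f(1.857143) = 9.877551
  f'(1.857143) = 7.714286
  x_2 = 1.857143 - (9.877551)/(7.714286) = 0.576720

x_2 = 0.576720


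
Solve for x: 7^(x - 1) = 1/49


Express both sides with the same base.
1/49 = 7^(-2)
Since the bases match, equate exponents: x - 1 = -2
So x = -2 - (-1) = -1

x = -1


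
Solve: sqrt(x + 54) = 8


Square both sides: x + 54 = 8^2 = 64
x = 64 - 54 = 10
x = 10
Check: sqrt(1*10 + 54) = sqrt(64) = 8 ✓

x = 10


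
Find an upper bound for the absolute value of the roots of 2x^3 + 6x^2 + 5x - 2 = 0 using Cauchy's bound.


Cauchy's bound: all roots r satisfy |r| <= 1 + max(|a_i/a_n|) for i = 0,...,n-1
where a_n is the leading coefficient.

Coefficients: [2, 6, 5, -2]
Leading coefficient a_n = 2
Ratios |a_i/a_n|: 3, 5/2, 1
Maximum ratio: 3
Cauchy's bound: |r| <= 1 + 3 = 4

Upper bound = 4


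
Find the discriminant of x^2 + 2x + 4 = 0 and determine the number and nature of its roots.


For ax^2 + bx + c = 0, discriminant D = b^2 - 4ac
Here a = 1, b = 2, c = 4
D = (2)^2 - 4(1)(4) = 4 - 16 = -12

D = -12 < 0
The equation has no real roots (2 complex conjugate roots).

Discriminant = -12, no real roots (2 complex conjugate roots)


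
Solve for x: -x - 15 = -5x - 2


Starting with: -x - 15 = -5x - 2
Move all x terms to left: (-1 + 5)x = -2 + 15
Simplify: 4x = 13
Divide both sides by 4: x = 13/4

x = 13/4


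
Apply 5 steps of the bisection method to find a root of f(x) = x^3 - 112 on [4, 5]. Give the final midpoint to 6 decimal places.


f(x) = x^3 - 112
f(4) = -48 < 0
f(5) = 13 > 0

Step 1: midpoint = (4.000000 + 5.000000)/2 = 4.500000
  f(4.500000) = -20.875000
  f(mid) < 0, so root is in [4.500000, 5.000000]

Step 2: midpoint = (4.500000 + 5.000000)/2 = 4.750000
  f(4.750000) = -4.828125
  f(mid) < 0, so root is in [4.750000, 5.000000]

Step 3: midpoint = (4.750000 + 5.000000)/2 = 4.875000
  f(4.875000) = 3.857422
  f(mid) > 0, so root is in [4.750000, 4.875000]

Step 4: midpoint = (4.750000 + 4.875000)/2 = 4.812500
  f(4.812500) = -0.541748
  f(mid) < 0, so root is in [4.812500, 4.875000]

Step 5: midpoint = (4.812500 + 4.875000)/2 = 4.843750
  f(4.843750) = 1.643646
  f(mid) > 0, so root is in [4.812500, 4.843750]

midpoint = 4.843750


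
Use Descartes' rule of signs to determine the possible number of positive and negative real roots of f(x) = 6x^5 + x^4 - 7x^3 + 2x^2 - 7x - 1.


Descartes' rule of signs:

For positive roots, count sign changes in f(x) = 6x^5 + x^4 - 7x^3 + 2x^2 - 7x - 1:
Signs of coefficients: +, +, -, +, -, -
Number of sign changes: 3
Possible positive real roots: 3, 1

For negative roots, examine f(-x) = -6x^5 + x^4 + 7x^3 + 2x^2 + 7x - 1:
Signs of coefficients: -, +, +, +, +, -
Number of sign changes: 2
Possible negative real roots: 2, 0

Positive roots: 3 or 1; Negative roots: 2 or 0


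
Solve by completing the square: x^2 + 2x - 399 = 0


Start: x^2 + 2x - 399 = 0
Move constant: x^2 + 2x = 399
Half of 2 is 1, squared is 1
Add 1 to both sides: x^2 + 2x + 1 = 400
(x + 1)^2 = 400
x + 1 = ±20
x = -1 + 20 = 19 or x = -1 - 20 = -21

x = -21, x = 19


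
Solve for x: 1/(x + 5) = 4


Multiply both sides by (x + 5): 1 = 4(x + 5)
Distribute: 1 = 4x + 20
4x = 1 - 20 = -19
x = -19/4

x = -19/4


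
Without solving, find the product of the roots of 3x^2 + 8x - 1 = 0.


By Vieta's formulas for ax^2 + bx + c = 0:
  Sum of roots = -b/a
  Product of roots = c/a

Here a = 3, b = 8, c = -1
Sum = -(8)/3 = -8/3
Product = -1/3 = -1/3

Product = -1/3


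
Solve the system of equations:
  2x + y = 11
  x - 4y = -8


Using Cramer's rule:
Determinant D = (2)(-4) - (1)(1) = -8 - 1 = -9
Dx = (11)(-4) - (-8)(1) = -44 + 8 = -36
Dy = (2)(-8) - (1)(11) = -16 - 11 = -27
x = Dx/D = -36/-9 = 4
y = Dy/D = -27/-9 = 3

x = 4, y = 3


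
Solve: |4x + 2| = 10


An absolute value equation |expr| = 10 gives two cases:
Case 1: 4x + 2 = 10
  4x = 8, so x = 2
Case 2: 4x + 2 = -10
  4x = -12, so x = -3

x = -3, x = 2


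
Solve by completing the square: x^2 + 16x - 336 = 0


Start: x^2 + 16x - 336 = 0
Move constant: x^2 + 16x = 336
Half of 16 is 8, squared is 64
Add 64 to both sides: x^2 + 16x + 64 = 400
(x + 8)^2 = 400
x + 8 = ±20
x = -8 + 20 = 12 or x = -8 - 20 = -28

x = -28, x = 12


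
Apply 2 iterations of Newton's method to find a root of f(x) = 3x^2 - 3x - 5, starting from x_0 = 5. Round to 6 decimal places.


Newton's method: x_(n+1) = x_n - f(x_n)/f'(x_n)
f(x) = 3x^2 - 3x - 5
f'(x) = 6x - 3

Iteration 1:
  f(5.000000) = 55.000000
  f'(5.000000) = 27.000000
  x_1 = 5.000000 - (55.000000)/(27.000000) = 2.962963

Iteration 2:
  f(2.962963) = 12.448560
  f'(2.962963) = 14.777778
  x_2 = 2.962963 - (12.448560)/(14.777778) = 2.120579

x_2 = 2.120579


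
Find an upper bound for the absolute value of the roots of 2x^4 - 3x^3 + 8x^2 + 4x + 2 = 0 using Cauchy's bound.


Cauchy's bound: all roots r satisfy |r| <= 1 + max(|a_i/a_n|) for i = 0,...,n-1
where a_n is the leading coefficient.

Coefficients: [2, -3, 8, 4, 2]
Leading coefficient a_n = 2
Ratios |a_i/a_n|: 3/2, 4, 2, 1
Maximum ratio: 4
Cauchy's bound: |r| <= 1 + 4 = 5

Upper bound = 5


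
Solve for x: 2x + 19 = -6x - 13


Starting with: 2x + 19 = -6x - 13
Move all x terms to left: (2 + 6)x = -13 - 19
Simplify: 8x = -32
Divide both sides by 8: x = -4

x = -4


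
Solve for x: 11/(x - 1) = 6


Multiply both sides by (x - 1): 11 = 6(x - 1)
Distribute: 11 = 6x - 6
6x = 11 + 6 = 17
x = 17/6

x = 17/6


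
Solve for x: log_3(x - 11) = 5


Convert to exponential form: x - 11 = 3^5 = 243
x = 243 + 11 = 254
Check: log_3(254 - 11) = log_3(243) = log_3(243) = 5 ✓

x = 254


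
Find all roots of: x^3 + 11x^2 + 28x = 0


The constant term is 0, so x = 0 is a root. Factor out x:
  x^2 + 11x + 28 = 0
Solve the quadratic x^2 + 11x + 28 = 0: discriminant = 11^2 - 4(1)(28) = 121 - 112 = 9.
sqrt(9) = 3, so x = (-11 ± 3)/2: x = -4 or x = -7.
Collecting all roots found:

x = -7, x = -4, x = 0


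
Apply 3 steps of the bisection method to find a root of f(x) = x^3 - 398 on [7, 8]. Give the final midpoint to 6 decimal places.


f(x) = x^3 - 398
f(7) = -55 < 0
f(8) = 114 > 0

Step 1: midpoint = (7.000000 + 8.000000)/2 = 7.500000
  f(7.500000) = 23.875000
  f(mid) > 0, so root is in [7.000000, 7.500000]

Step 2: midpoint = (7.000000 + 7.500000)/2 = 7.250000
  f(7.250000) = -16.921875
  f(mid) < 0, so root is in [7.250000, 7.500000]

Step 3: midpoint = (7.250000 + 7.500000)/2 = 7.375000
  f(7.375000) = 3.130859
  f(mid) > 0, so root is in [7.250000, 7.375000]

midpoint = 7.375000


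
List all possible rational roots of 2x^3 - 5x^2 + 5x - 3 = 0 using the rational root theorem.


Rational root theorem: possible roots are ±p/q where:
  p divides the constant term (-3): p ∈ {1, 3}
  q divides the leading coefficient (2): q ∈ {1, 2}

All possible rational roots: -3, -3/2, -1, -1/2, 1/2, 1, 3/2, 3

-3, -3/2, -1, -1/2, 1/2, 1, 3/2, 3


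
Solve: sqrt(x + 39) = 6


Square both sides: x + 39 = 6^2 = 36
x = 36 - 39 = -3
x = -3
Check: sqrt(1*(-3) + 39) = sqrt(36) = 6 ✓

x = -3


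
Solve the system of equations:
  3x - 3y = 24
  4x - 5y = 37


Using Cramer's rule:
Determinant D = (3)(-5) - (4)(-3) = -15 + 12 = -3
Dx = (24)(-5) - (37)(-3) = -120 + 111 = -9
Dy = (3)(37) - (4)(24) = 111 - 96 = 15
x = Dx/D = -9/-3 = 3
y = Dy/D = 15/-3 = -5

x = 3, y = -5


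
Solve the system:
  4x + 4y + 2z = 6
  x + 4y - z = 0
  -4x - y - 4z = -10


Using Cramer's rule. Expand each determinant along the first row.
D  = 4*[4*(-4) - (-1)*(-1)] - 4*[1*(-4) - (-1)*(-4)] + 2*[1*(-1) - 4*(-4)]
  = 4*(-17) - 4*(-8) + 2*(15) = -6
Dx = 6*[4*(-4) - (-1)*(-1)] - 4*[0*(-4) - (-1)*(-10)] + 2*[0*(-1) - 4*(-10)]
  = 6*(-17) - 4*(-10) + 2*(40) = 18
Dy = 4*[0*(-4) - (-1)*(-10)] - 6*[1*(-4) - (-1)*(-4)] + 2*[1*(-10) - 0*(-4)]
  = 4*(-10) - 6*(-8) + 2*(-10) = -12
Dz = 4*[4*(-10) - 0*(-1)] - 4*[1*(-10) - 0*(-4)] + 6*[1*(-1) - 4*(-4)]
  = 4*(-40) - 4*(-10) + 6*(15) = -30
x = Dx/D = 18/-6 = -3, y = Dy/D = -12/-6 = 2, z = Dz/D = -30/-6 = 5
Check eq1: (4)(-3) + (4)(2) + (2)(5) = 6 = 6 ✓
Check eq2: (1)(-3) + (4)(2) + (-1)(5) = 0 = 0 ✓
Check eq3: (-4)(-3) + (-1)(2) + (-4)(5) = -10 = -10 ✓

x = -3, y = 2, z = 5


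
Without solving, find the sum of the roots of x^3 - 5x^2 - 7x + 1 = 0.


By Vieta's formulas for x^3 + bx^2 + cx + d = 0:
  r1 + r2 + r3 = -b/a = 5
  r1*r2 + r1*r3 + r2*r3 = c/a = -7
  r1*r2*r3 = -d/a = -1


Sum = 5


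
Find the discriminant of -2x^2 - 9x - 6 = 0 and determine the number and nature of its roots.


For ax^2 + bx + c = 0, discriminant D = b^2 - 4ac
Here a = -2, b = -9, c = -6
D = (-9)^2 - 4(-2)(-6) = 81 - 48 = 33

D = 33 > 0 but not a perfect square
The equation has 2 distinct real irrational roots.

Discriminant = 33, 2 distinct real irrational roots


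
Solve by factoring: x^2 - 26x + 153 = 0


We need two numbers that multiply to 153 and add to -26.
Those numbers are -17 and -9 (since (-17) * (-9) = 153 and (-17) + (-9) = -26).
So x^2 - 26x + 153 = (x - 17)(x - 9) = 0
Setting each factor to zero: x = 17 or x = 9

x = 9, x = 17


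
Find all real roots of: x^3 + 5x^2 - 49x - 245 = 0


Let p(x) = x^3 + 5x^2 - 49x - 245. By the rational root theorem (leading coefficient 1), any rational root is an integer divisor of 245: try ±1, ±2, ... in turn.
Test x = 1: value = -288 ≠ 0.
Test x = -1: value = -192 ≠ 0.
Test x = 5: value = -240 ≠ 0.
Test x = -5: value = 0 ✓, so (x + 5) is a factor.
Synthetic division by (x + 5): bring down 1; 1(-5) + 5 = 0; 0(-5) - 49 = -49; (-49)(-5) - 245 = 0 → quotient x^2 - 49, remainder 0.
Solve the quadratic x^2 - 49 = 0: discriminant = 0^2 - 4(1)(-49) = 0 + 196 = 196.
sqrt(196) = 14, so x = (0 ± 14)/2: x = 7 or x = -7.

x = -7, x = -5, x = 7


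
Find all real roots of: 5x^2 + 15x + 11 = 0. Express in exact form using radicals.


Using the quadratic formula: x = (-b ± sqrt(b^2 - 4ac)) / (2a)
Here a = 5, b = 15, c = 11
Discriminant = b^2 - 4ac = 15^2 - 4(5)(11) = 225 - 220 = 5
Since discriminant = 5 > 0, there are two real roots.
x = (-15 ± sqrt(5)) / 10
Numerically: x ≈ -1.2764 or x ≈ -1.7236

x = (-15 + sqrt(5)) / 10 or x = (-15 - sqrt(5)) / 10


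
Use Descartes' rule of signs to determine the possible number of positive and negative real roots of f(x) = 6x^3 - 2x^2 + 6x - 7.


Descartes' rule of signs:

For positive roots, count sign changes in f(x) = 6x^3 - 2x^2 + 6x - 7:
Signs of coefficients: +, -, +, -
Number of sign changes: 3
Possible positive real roots: 3, 1

For negative roots, examine f(-x) = -6x^3 - 2x^2 - 6x - 7:
Signs of coefficients: -, -, -, -
Number of sign changes: 0
Possible negative real roots: 0

Positive roots: 3 or 1; Negative roots: 0


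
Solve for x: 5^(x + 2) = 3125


Express both sides with the same base.
3125 = 5^5
Since the bases match, equate exponents: x + 2 = 5
So x = 5 - (2) = 3

x = 3


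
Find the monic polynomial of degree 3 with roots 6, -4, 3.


A monic polynomial with roots 6, -4, 3 is:
p(x) = (x - 6)(x + 4)(x - 3)
After multiplying by (x - 6): x - 6
After multiplying by (x + 4): x^2 - 2x - 24
After multiplying by (x - 3): x^3 - 5x^2 - 18x + 72

x^3 - 5x^2 - 18x + 72


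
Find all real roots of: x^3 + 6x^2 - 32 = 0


Let p(x) = x^3 + 6x^2 - 32. By the rational root theorem (leading coefficient 1), any rational root is an integer divisor of 32: try ±1, ±2, ... in turn.
Test x = 1: value = -25 ≠ 0.
Test x = -1: value = -27 ≠ 0.
Test x = 2: value = 0 ✓, so (x - 2) is a factor.
Synthetic division by (x - 2): bring down 1; 1(2) + 6 = 8; 8(2) + 0 = 16; 16(2) - 32 = 0 → quotient x^2 + 8x + 16, remainder 0.
Solve the quadratic x^2 + 8x + 16 = 0: discriminant = 8^2 - 4(1)(16) = 64 - 64 = 0.
Discriminant = 0, so a double root: x = -8/2 = -4.

x = -4 (multiplicity 2), x = 2


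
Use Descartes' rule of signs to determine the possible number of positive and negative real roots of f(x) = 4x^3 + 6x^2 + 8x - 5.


Descartes' rule of signs:

For positive roots, count sign changes in f(x) = 4x^3 + 6x^2 + 8x - 5:
Signs of coefficients: +, +, +, -
Number of sign changes: 1
Possible positive real roots: 1

For negative roots, examine f(-x) = -4x^3 + 6x^2 - 8x - 5:
Signs of coefficients: -, +, -, -
Number of sign changes: 2
Possible negative real roots: 2, 0

Positive roots: 1; Negative roots: 2 or 0


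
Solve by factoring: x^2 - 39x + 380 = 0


We need two numbers that multiply to 380 and add to -39.
Those numbers are -19 and -20 (since (-19) * (-20) = 380 and (-19) + (-20) = -39).
So x^2 - 39x + 380 = (x - 19)(x - 20) = 0
Setting each factor to zero: x = 19 or x = 20

x = 19, x = 20


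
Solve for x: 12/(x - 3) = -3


Multiply both sides by (x - 3): 12 = -3(x - 3)
Distribute: 12 = -3x + 9
-3x = 12 - 9 = 3
x = -1

x = -1


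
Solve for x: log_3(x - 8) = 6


Convert to exponential form: x - 8 = 3^6 = 729
x = 729 + 8 = 737
Check: log_3(737 - 8) = log_3(729) = log_3(729) = 6 ✓

x = 737


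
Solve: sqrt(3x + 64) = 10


Square both sides: 3x + 64 = 10^2 = 100
3x = 100 - 64 = 36
x = 12
Check: sqrt(3*12 + 64) = sqrt(100) = 10 ✓

x = 12


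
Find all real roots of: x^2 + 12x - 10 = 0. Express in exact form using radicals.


Using the quadratic formula: x = (-b ± sqrt(b^2 - 4ac)) / (2a)
Here a = 1, b = 12, c = -10
Discriminant = b^2 - 4ac = 12^2 - 4(1)(-10) = 144 + 40 = 184
Since discriminant = 184 > 0, there are two real roots.
x = (-12 ± 2*sqrt(46)) / 2
Simplifying: x = -6 ± sqrt(46)
Numerically: x ≈ 0.7823 or x ≈ -12.7823

x = -6 + sqrt(46) or x = -6 - sqrt(46)


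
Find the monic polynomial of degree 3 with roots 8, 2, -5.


A monic polynomial with roots 8, 2, -5 is:
p(x) = (x - 8)(x - 2)(x + 5)
After multiplying by (x - 8): x - 8
After multiplying by (x - 2): x^2 - 10x + 16
After multiplying by (x + 5): x^3 - 5x^2 - 34x + 80

x^3 - 5x^2 - 34x + 80


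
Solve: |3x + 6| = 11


An absolute value equation |expr| = 11 gives two cases:
Case 1: 3x + 6 = 11
  3x = 5, so x = 5/3
Case 2: 3x + 6 = -11
  3x = -17, so x = -17/3

x = -17/3, x = 5/3


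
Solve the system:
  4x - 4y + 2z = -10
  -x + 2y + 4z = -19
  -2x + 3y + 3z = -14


Using Cramer's rule. Expand each determinant along the first row.
D  = 4*[2*3 - 4*3] - (-4)*[(-1)*3 - 4*(-2)] + 2*[(-1)*3 - 2*(-2)]
  = 4*(-6) - (-4)*(5) + 2*(1) = -2
Dx = (-10)*[2*3 - 4*3] - (-4)*[(-19)*3 - 4*(-14)] + 2*[(-19)*3 - 2*(-14)]
  = (-10)*(-6) - (-4)*(-1) + 2*(-29) = -2
Dy = 4*[(-19)*3 - 4*(-14)] - (-10)*[(-1)*3 - 4*(-2)] + 2*[(-1)*(-14) - (-19)*(-2)]
  = 4*(-1) - (-10)*(5) + 2*(-24) = -2
Dz = 4*[2*(-14) - (-19)*3] - (-4)*[(-1)*(-14) - (-19)*(-2)] + (-10)*[(-1)*3 - 2*(-2)]
  = 4*(29) - (-4)*(-24) + (-10)*(1) = 10
x = Dx/D = -2/-2 = 1, y = Dy/D = -2/-2 = 1, z = Dz/D = 10/-2 = -5
Check eq1: (4)(1) + (-4)(1) + (2)(-5) = -10 = -10 ✓
Check eq2: (-1)(1) + (2)(1) + (4)(-5) = -19 = -19 ✓
Check eq3: (-2)(1) + (3)(1) + (3)(-5) = -14 = -14 ✓

x = 1, y = 1, z = -5


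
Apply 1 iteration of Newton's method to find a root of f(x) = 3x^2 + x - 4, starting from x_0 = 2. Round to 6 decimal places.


Newton's method: x_(n+1) = x_n - f(x_n)/f'(x_n)
f(x) = 3x^2 + x - 4
f'(x) = 6x + 1

Iteration 1:
  f(2.000000) = 10.000000
  f'(2.000000) = 13.000000
  x_1 = 2.000000 - (10.000000)/(13.000000) = 1.230769

x_1 = 1.230769


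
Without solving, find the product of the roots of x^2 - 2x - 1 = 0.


By Vieta's formulas for ax^2 + bx + c = 0:
  Sum of roots = -b/a
  Product of roots = c/a

Here a = 1, b = -2, c = -1
Sum = -(-2)/1 = 2
Product = -1/1 = -1

Product = -1


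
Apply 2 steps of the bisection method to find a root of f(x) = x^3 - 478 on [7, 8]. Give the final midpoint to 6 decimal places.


f(x) = x^3 - 478
f(7) = -135 < 0
f(8) = 34 > 0

Step 1: midpoint = (7.000000 + 8.000000)/2 = 7.500000
  f(7.500000) = -56.125000
  f(mid) < 0, so root is in [7.500000, 8.000000]

Step 2: midpoint = (7.500000 + 8.000000)/2 = 7.750000
  f(7.750000) = -12.515625
  f(mid) < 0, so root is in [7.750000, 8.000000]

midpoint = 7.750000


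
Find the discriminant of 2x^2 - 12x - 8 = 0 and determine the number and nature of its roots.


For ax^2 + bx + c = 0, discriminant D = b^2 - 4ac
Here a = 2, b = -12, c = -8
D = (-12)^2 - 4(2)(-8) = 144 + 64 = 208

D = 208 > 0 but not a perfect square
The equation has 2 distinct real irrational roots.

Discriminant = 208, 2 distinct real irrational roots


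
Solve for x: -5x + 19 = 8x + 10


Starting with: -5x + 19 = 8x + 10
Move all x terms to left: (-5 - 8)x = 10 - 19
Simplify: -13x = -9
Divide both sides by -13: x = 9/13

x = 9/13


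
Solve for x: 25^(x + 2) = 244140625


Express both sides with the same base.
244140625 = 25^6
Since the bases match, equate exponents: x + 2 = 6
So x = 6 - (2) = 4

x = 4


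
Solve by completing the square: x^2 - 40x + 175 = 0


Start: x^2 - 40x + 175 = 0
Move constant: x^2 - 40x = -175
Half of -40 is -20, squared is 400
Add 400 to both sides: x^2 - 40x + 400 = 225
(x - 20)^2 = 225
x - 20 = ±15
x = 20 + 15 = 35 or x = 20 - 15 = 5

x = 5, x = 35


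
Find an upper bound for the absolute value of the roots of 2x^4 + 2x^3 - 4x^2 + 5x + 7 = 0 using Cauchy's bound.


Cauchy's bound: all roots r satisfy |r| <= 1 + max(|a_i/a_n|) for i = 0,...,n-1
where a_n is the leading coefficient.

Coefficients: [2, 2, -4, 5, 7]
Leading coefficient a_n = 2
Ratios |a_i/a_n|: 1, 2, 5/2, 7/2
Maximum ratio: 7/2
Cauchy's bound: |r| <= 1 + 7/2 = 9/2

Upper bound = 9/2


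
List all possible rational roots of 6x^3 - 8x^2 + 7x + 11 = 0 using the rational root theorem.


Rational root theorem: possible roots are ±p/q where:
  p divides the constant term (11): p ∈ {1, 11}
  q divides the leading coefficient (6): q ∈ {1, 2, 3, 6}

All possible rational roots: -11, -11/2, -11/3, -11/6, -1, -1/2, -1/3, -1/6, 1/6, 1/3, 1/2, 1, 11/6, 11/3, 11/2, 11

-11, -11/2, -11/3, -11/6, -1, -1/2, -1/3, -1/6, 1/6, 1/3, 1/2, 1, 11/6, 11/3, 11/2, 11


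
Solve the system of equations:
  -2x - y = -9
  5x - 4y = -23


Using Cramer's rule:
Determinant D = (-2)(-4) - (5)(-1) = 8 + 5 = 13
Dx = (-9)(-4) - (-23)(-1) = 36 - 23 = 13
Dy = (-2)(-23) - (5)(-9) = 46 + 45 = 91
x = Dx/D = 13/13 = 1
y = Dy/D = 91/13 = 7

x = 1, y = 7


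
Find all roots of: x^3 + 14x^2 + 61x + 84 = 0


Let p(x) = x^3 + 14x^2 + 61x + 84. By the rational root theorem (leading coefficient 1), any rational root is an integer divisor of 84: try ±1, ±2, ... in turn.
Test x = 1: value = 160 ≠ 0.
Test x = -1: value = 36 ≠ 0.
Test x = 2: value = 270 ≠ 0.
Test x = -2: value = 10 ≠ 0.
Test x = 3: value = 420 ≠ 0.
Test x = -3: value = 0 ✓, so (x + 3) is a factor.
Synthetic division by (x + 3): bring down 1; 1(-3) + 14 = 11; 11(-3) + 61 = 28; 28(-3) + 84 = 0 → quotient x^2 + 11x + 28, remainder 0.
Solve the quadratic x^2 + 11x + 28 = 0: discriminant = 11^2 - 4(1)(28) = 121 - 112 = 9.
sqrt(9) = 3, so x = (-11 ± 3)/2: x = -4 or x = -7.
Collecting all roots found:

x = -7, x = -4, x = -3


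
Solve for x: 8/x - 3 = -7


Subtract -3 from both sides: 8/x = -4
Multiply both sides by x: 8 = -4 * x
Divide by -4: x = -2

x = -2


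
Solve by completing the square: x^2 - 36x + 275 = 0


Start: x^2 - 36x + 275 = 0
Move constant: x^2 - 36x = -275
Half of -36 is -18, squared is 324
Add 324 to both sides: x^2 - 36x + 324 = 49
(x - 18)^2 = 49
x - 18 = ±7
x = 18 + 7 = 25 or x = 18 - 7 = 11

x = 11, x = 25


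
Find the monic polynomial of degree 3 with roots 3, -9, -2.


A monic polynomial with roots 3, -9, -2 is:
p(x) = (x - 3)(x + 9)(x + 2)
After multiplying by (x - 3): x - 3
After multiplying by (x + 9): x^2 + 6x - 27
After multiplying by (x + 2): x^3 + 8x^2 - 15x - 54

x^3 + 8x^2 - 15x - 54


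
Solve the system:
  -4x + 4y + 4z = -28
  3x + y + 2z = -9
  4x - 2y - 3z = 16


Using Cramer's rule. Expand each determinant along the first row.
D  = (-4)*[1*(-3) - 2*(-2)] - 4*[3*(-3) - 2*4] + 4*[3*(-2) - 1*4]
  = (-4)*(1) - 4*(-17) + 4*(-10) = 24
Dx = (-28)*[1*(-3) - 2*(-2)] - 4*[(-9)*(-3) - 2*16] + 4*[(-9)*(-2) - 1*16]
  = (-28)*(1) - 4*(-5) + 4*(2) = 0
Dy = (-4)*[(-9)*(-3) - 2*16] - (-28)*[3*(-3) - 2*4] + 4*[3*16 - (-9)*4]
  = (-4)*(-5) - (-28)*(-17) + 4*(84) = -120
Dz = (-4)*[1*16 - (-9)*(-2)] - 4*[3*16 - (-9)*4] + (-28)*[3*(-2) - 1*4]
  = (-4)*(-2) - 4*(84) + (-28)*(-10) = -48
x = Dx/D = 0/24 = 0, y = Dy/D = -120/24 = -5, z = Dz/D = -48/24 = -2
Check eq1: (-4)(0) + (4)(-5) + (4)(-2) = -28 = -28 ✓
Check eq2: (3)(0) + (1)(-5) + (2)(-2) = -9 = -9 ✓
Check eq3: (4)(0) + (-2)(-5) + (-3)(-2) = 16 = 16 ✓

x = 0, y = -5, z = -2


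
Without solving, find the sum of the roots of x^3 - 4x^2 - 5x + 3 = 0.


By Vieta's formulas for x^3 + bx^2 + cx + d = 0:
  r1 + r2 + r3 = -b/a = 4
  r1*r2 + r1*r3 + r2*r3 = c/a = -5
  r1*r2*r3 = -d/a = -3


Sum = 4


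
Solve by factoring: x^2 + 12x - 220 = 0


We need two numbers that multiply to -220 and add to 12.
Those numbers are 22 and -10 (since 22 * (-10) = -220 and 22 + (-10) = 12).
So x^2 + 12x - 220 = (x + 22)(x - 10) = 0
Setting each factor to zero: x = -22 or x = 10

x = -22, x = 10


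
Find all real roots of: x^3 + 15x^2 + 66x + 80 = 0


Let p(x) = x^3 + 15x^2 + 66x + 80. By the rational root theorem (leading coefficient 1), any rational root is an integer divisor of 80: try ±1, ±2, ... in turn.
Test x = 1: value = 162 ≠ 0.
Test x = -1: value = 28 ≠ 0.
Test x = 2: value = 280 ≠ 0.
Test x = -2: value = 0 ✓, so (x + 2) is a factor.
Synthetic division by (x + 2): bring down 1; 1(-2) + 15 = 13; 13(-2) + 66 = 40; 40(-2) + 80 = 0 → quotient x^2 + 13x + 40, remainder 0.
Solve the quadratic x^2 + 13x + 40 = 0: discriminant = 13^2 - 4(1)(40) = 169 - 160 = 9.
sqrt(9) = 3, so x = (-13 ± 3)/2: x = -5 or x = -8.

x = -8, x = -5, x = -2


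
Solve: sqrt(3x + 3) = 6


Square both sides: 3x + 3 = 6^2 = 36
3x = 36 - 3 = 33
x = 11
Check: sqrt(3*11 + 3) = sqrt(36) = 6 ✓

x = 11


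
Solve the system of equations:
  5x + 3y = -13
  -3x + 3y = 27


Using Cramer's rule:
Determinant D = (5)(3) - (-3)(3) = 15 + 9 = 24
Dx = (-13)(3) - (27)(3) = -39 - 81 = -120
Dy = (5)(27) - (-3)(-13) = 135 - 39 = 96
x = Dx/D = -120/24 = -5
y = Dy/D = 96/24 = 4

x = -5, y = 4


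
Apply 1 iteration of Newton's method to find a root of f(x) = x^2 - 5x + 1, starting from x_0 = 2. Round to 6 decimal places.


Newton's method: x_(n+1) = x_n - f(x_n)/f'(x_n)
f(x) = x^2 - 5x + 1
f'(x) = 2x - 5

Iteration 1:
  f(2.000000) = -5.000000
  f'(2.000000) = -1.000000
  x_1 = 2.000000 - (-5.000000)/(-1.000000) = -3.000000

x_1 = -3.000000


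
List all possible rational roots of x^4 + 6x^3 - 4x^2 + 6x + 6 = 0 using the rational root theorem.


Rational root theorem: possible roots are ±p/q where:
  p divides the constant term (6): p ∈ {1, 2, 3, 6}
  q divides the leading coefficient (1): q ∈ {1}

All possible rational roots: -6, -3, -2, -1, 1, 2, 3, 6

-6, -3, -2, -1, 1, 2, 3, 6


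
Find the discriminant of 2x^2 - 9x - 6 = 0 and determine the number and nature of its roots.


For ax^2 + bx + c = 0, discriminant D = b^2 - 4ac
Here a = 2, b = -9, c = -6
D = (-9)^2 - 4(2)(-6) = 81 + 48 = 129

D = 129 > 0 but not a perfect square
The equation has 2 distinct real irrational roots.

Discriminant = 129, 2 distinct real irrational roots


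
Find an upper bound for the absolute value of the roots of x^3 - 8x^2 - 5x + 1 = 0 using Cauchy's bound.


Cauchy's bound: all roots r satisfy |r| <= 1 + max(|a_i/a_n|) for i = 0,...,n-1
where a_n is the leading coefficient.

Coefficients: [1, -8, -5, 1]
Leading coefficient a_n = 1
Ratios |a_i/a_n|: 8, 5, 1
Maximum ratio: 8
Cauchy's bound: |r| <= 1 + 8 = 9

Upper bound = 9


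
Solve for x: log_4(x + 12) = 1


Convert to exponential form: x + 12 = 4^1 = 4
x = 4 - 12 = -8
Check: log_4(-8 + 12) = log_4(4) = log_4(4) = 1 ✓

x = -8


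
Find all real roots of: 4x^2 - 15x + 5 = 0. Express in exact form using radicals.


Using the quadratic formula: x = (-b ± sqrt(b^2 - 4ac)) / (2a)
Here a = 4, b = -15, c = 5
Discriminant = b^2 - 4ac = (-15)^2 - 4(4)(5) = 225 - 80 = 145
Since discriminant = 145 > 0, there are two real roots.
x = (15 ± sqrt(145)) / 8
Numerically: x ≈ 3.3802 or x ≈ 0.3698

x = (15 + sqrt(145)) / 8 or x = (15 - sqrt(145)) / 8


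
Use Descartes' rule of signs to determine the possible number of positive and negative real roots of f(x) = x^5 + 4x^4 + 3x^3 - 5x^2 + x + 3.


Descartes' rule of signs:

For positive roots, count sign changes in f(x) = x^5 + 4x^4 + 3x^3 - 5x^2 + x + 3:
Signs of coefficients: +, +, +, -, +, +
Number of sign changes: 2
Possible positive real roots: 2, 0

For negative roots, examine f(-x) = -x^5 + 4x^4 - 3x^3 - 5x^2 - x + 3:
Signs of coefficients: -, +, -, -, -, +
Number of sign changes: 3
Possible negative real roots: 3, 1

Positive roots: 2 or 0; Negative roots: 3 or 1


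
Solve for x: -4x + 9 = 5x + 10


Starting with: -4x + 9 = 5x + 10
Move all x terms to left: (-4 - 5)x = 10 - 9
Simplify: -9x = 1
Divide both sides by -9: x = -1/9

x = -1/9


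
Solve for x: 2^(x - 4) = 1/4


Express both sides with the same base.
1/4 = 2^(-2)
Since the bases match, equate exponents: x - 4 = -2
So x = -2 - (-4) = 2

x = 2


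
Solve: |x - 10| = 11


An absolute value equation |expr| = 11 gives two cases:
Case 1: x - 10 = 11
  x = 21, so x = 21
Case 2: x - 10 = -11
  x = -1, so x = -1

x = -1, x = 21


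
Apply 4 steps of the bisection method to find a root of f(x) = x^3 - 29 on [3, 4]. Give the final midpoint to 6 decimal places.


f(x) = x^3 - 29
f(3) = -2 < 0
f(4) = 35 > 0

Step 1: midpoint = (3.000000 + 4.000000)/2 = 3.500000
  f(3.500000) = 13.875000
  f(mid) > 0, so root is in [3.000000, 3.500000]

Step 2: midpoint = (3.000000 + 3.500000)/2 = 3.250000
  f(3.250000) = 5.328125
  f(mid) > 0, so root is in [3.000000, 3.250000]

Step 3: midpoint = (3.000000 + 3.250000)/2 = 3.125000
  f(3.125000) = 1.517578
  f(mid) > 0, so root is in [3.000000, 3.125000]

Step 4: midpoint = (3.000000 + 3.125000)/2 = 3.062500
  f(3.062500) = -0.277100
  f(mid) < 0, so root is in [3.062500, 3.125000]

midpoint = 3.062500


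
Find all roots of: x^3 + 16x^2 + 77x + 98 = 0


Let p(x) = x^3 + 16x^2 + 77x + 98. By the rational root theorem (leading coefficient 1), any rational root is an integer divisor of 98: try ±1, ±2, ... in turn.
Test x = 1: value = 192 ≠ 0.
Test x = -1: value = 36 ≠ 0.
Test x = 2: value = 324 ≠ 0.
Test x = -2: value = 0 ✓, so (x + 2) is a factor.
Synthetic division by (x + 2): bring down 1; 1(-2) + 16 = 14; 14(-2) + 77 = 49; 49(-2) + 98 = 0 → quotient x^2 + 14x + 49, remainder 0.
Solve the quadratic x^2 + 14x + 49 = 0: discriminant = 14^2 - 4(1)(49) = 196 - 196 = 0.
Discriminant = 0, so a double root: x = -14/2 = -7.
Collecting all roots found:

x = -7 (multiplicity 2), x = -2


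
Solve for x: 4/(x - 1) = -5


Multiply both sides by (x - 1): 4 = -5(x - 1)
Distribute: 4 = -5x + 5
-5x = 4 - 5 = -1
x = 1/5

x = 1/5


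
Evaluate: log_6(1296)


We need the exponent such that 6^? = 1296
6^4 = 1296
Therefore log_6(1296) = 4

4


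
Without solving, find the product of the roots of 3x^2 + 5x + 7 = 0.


By Vieta's formulas for ax^2 + bx + c = 0:
  Sum of roots = -b/a
  Product of roots = c/a

Here a = 3, b = 5, c = 7
Sum = -(5)/3 = -5/3
Product = 7/3 = 7/3

Product = 7/3


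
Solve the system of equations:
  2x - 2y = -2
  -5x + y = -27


Using Cramer's rule:
Determinant D = (2)(1) - (-5)(-2) = 2 - 10 = -8
Dx = (-2)(1) - (-27)(-2) = -2 - 54 = -56
Dy = (2)(-27) - (-5)(-2) = -54 - 10 = -64
x = Dx/D = -56/-8 = 7
y = Dy/D = -64/-8 = 8

x = 7, y = 8


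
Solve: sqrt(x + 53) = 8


Square both sides: x + 53 = 8^2 = 64
x = 64 - 53 = 11
x = 11
Check: sqrt(1*11 + 53) = sqrt(64) = 8 ✓

x = 11


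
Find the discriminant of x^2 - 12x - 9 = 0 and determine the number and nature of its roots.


For ax^2 + bx + c = 0, discriminant D = b^2 - 4ac
Here a = 1, b = -12, c = -9
D = (-12)^2 - 4(1)(-9) = 144 + 36 = 180

D = 180 > 0 but not a perfect square
The equation has 2 distinct real irrational roots.

Discriminant = 180, 2 distinct real irrational roots


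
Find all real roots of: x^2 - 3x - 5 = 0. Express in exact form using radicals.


Using the quadratic formula: x = (-b ± sqrt(b^2 - 4ac)) / (2a)
Here a = 1, b = -3, c = -5
Discriminant = b^2 - 4ac = (-3)^2 - 4(1)(-5) = 9 + 20 = 29
Since discriminant = 29 > 0, there are two real roots.
x = (3 ± sqrt(29)) / 2
Numerically: x ≈ 4.1926 or x ≈ -1.1926

x = (3 + sqrt(29)) / 2 or x = (3 - sqrt(29)) / 2


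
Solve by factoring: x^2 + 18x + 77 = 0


We need two numbers that multiply to 77 and add to 18.
Those numbers are 11 and 7 (since 11 * 7 = 77 and 11 + 7 = 18).
So x^2 + 18x + 77 = (x + 11)(x + 7) = 0
Setting each factor to zero: x = -11 or x = -7

x = -11, x = -7


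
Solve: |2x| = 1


An absolute value equation |expr| = 1 gives two cases:
Case 1: 2x = 1
  2x = 1, so x = 1/2
Case 2: 2x = -1
  2x = -1, so x = -1/2

x = -1/2, x = 1/2


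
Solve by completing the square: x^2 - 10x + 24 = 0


Start: x^2 - 10x + 24 = 0
Move constant: x^2 - 10x = -24
Half of -10 is -5, squared is 25
Add 25 to both sides: x^2 - 10x + 25 = 1
(x - 5)^2 = 1
x - 5 = ±1
x = 5 + 1 = 6 or x = 5 - 1 = 4

x = 4, x = 6


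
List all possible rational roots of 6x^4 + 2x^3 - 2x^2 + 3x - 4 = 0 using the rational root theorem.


Rational root theorem: possible roots are ±p/q where:
  p divides the constant term (-4): p ∈ {1, 2, 4}
  q divides the leading coefficient (6): q ∈ {1, 2, 3, 6}

All possible rational roots: -4, -2, -4/3, -1, -2/3, -1/2, -1/3, -1/6, 1/6, 1/3, 1/2, 2/3, 1, 4/3, 2, 4

-4, -2, -4/3, -1, -2/3, -1/2, -1/3, -1/6, 1/6, 1/3, 1/2, 2/3, 1, 4/3, 2, 4


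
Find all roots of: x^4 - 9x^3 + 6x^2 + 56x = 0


The constant term is 0, so x = 0 is a root. Factor out x:
  x^3 - 9x^2 + 6x + 56 = 0
Let p(x) = x^3 - 9x^2 + 6x + 56. By the rational root theorem (leading coefficient 1), any rational root is an integer divisor of 56: try ±1, ±2, ... in turn.
Test x = 1: value = 54 ≠ 0.
Test x = -1: value = 40 ≠ 0.
Test x = 2: value = 40 ≠ 0.
Test x = -2: value = 0 ✓, so (x + 2) is a factor.
Synthetic division by (x + 2): bring down 1; 1(-2) - 9 = -11; (-11)(-2) + 6 = 28; 28(-2) + 56 = 0 → quotient x^2 - 11x + 28, remainder 0.
Solve the quadratic x^2 - 11x + 28 = 0: discriminant = (-11)^2 - 4(1)(28) = 121 - 112 = 9.
sqrt(9) = 3, so x = (11 ± 3)/2: x = 7 or x = 4.
Collecting all roots found:

x = -2, x = 0, x = 4, x = 7


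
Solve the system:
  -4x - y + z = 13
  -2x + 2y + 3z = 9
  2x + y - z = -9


Using Cramer's rule. Expand each determinant along the first row.
D  = (-4)*[2*(-1) - 3*1] - (-1)*[(-2)*(-1) - 3*2] + 1*[(-2)*1 - 2*2]
  = (-4)*(-5) - (-1)*(-4) + 1*(-6) = 10
Dx = 13*[2*(-1) - 3*1] - (-1)*[9*(-1) - 3*(-9)] + 1*[9*1 - 2*(-9)]
  = 13*(-5) - (-1)*(18) + 1*(27) = -20
Dy = (-4)*[9*(-1) - 3*(-9)] - 13*[(-2)*(-1) - 3*2] + 1*[(-2)*(-9) - 9*2]
  = (-4)*(18) - 13*(-4) + 1*(0) = -20
Dz = (-4)*[2*(-9) - 9*1] - (-1)*[(-2)*(-9) - 9*2] + 13*[(-2)*1 - 2*2]
  = (-4)*(-27) - (-1)*(0) + 13*(-6) = 30
x = Dx/D = -20/10 = -2, y = Dy/D = -20/10 = -2, z = Dz/D = 30/10 = 3
Check eq1: (-4)(-2) + (-1)(-2) + (1)(3) = 13 = 13 ✓
Check eq2: (-2)(-2) + (2)(-2) + (3)(3) = 9 = 9 ✓
Check eq3: (2)(-2) + (1)(-2) + (-1)(3) = -9 = -9 ✓

x = -2, y = -2, z = 3


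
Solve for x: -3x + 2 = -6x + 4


Starting with: -3x + 2 = -6x + 4
Move all x terms to left: (-3 + 6)x = 4 - 2
Simplify: 3x = 2
Divide both sides by 3: x = 2/3

x = 2/3


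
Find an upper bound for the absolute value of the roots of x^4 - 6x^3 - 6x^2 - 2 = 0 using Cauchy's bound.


Cauchy's bound: all roots r satisfy |r| <= 1 + max(|a_i/a_n|) for i = 0,...,n-1
where a_n is the leading coefficient.

Coefficients: [1, -6, -6, 0, -2]
Leading coefficient a_n = 1
Ratios |a_i/a_n|: 6, 6, 0, 2
Maximum ratio: 6
Cauchy's bound: |r| <= 1 + 6 = 7

Upper bound = 7


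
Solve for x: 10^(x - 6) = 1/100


Express both sides with the same base.
1/100 = 10^(-2)
Since the bases match, equate exponents: x - 6 = -2
So x = -2 - (-6) = 4

x = 4


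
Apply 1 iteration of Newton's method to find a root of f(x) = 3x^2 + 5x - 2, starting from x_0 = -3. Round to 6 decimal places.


Newton's method: x_(n+1) = x_n - f(x_n)/f'(x_n)
f(x) = 3x^2 + 5x - 2
f'(x) = 6x + 5

Iteration 1:
  f(-3.000000) = 10.000000
  f'(-3.000000) = -13.000000
  x_1 = -3.000000 - (10.000000)/(-13.000000) = -2.230769

x_1 = -2.230769


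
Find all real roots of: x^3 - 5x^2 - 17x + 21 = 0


Let p(x) = x^3 - 5x^2 - 17x + 21. By the rational root theorem (leading coefficient 1), any rational root is an integer divisor of 21: try ±1, ±2, ... in turn.
Test x = 1: value = 0 ✓, so (x - 1) is a factor.
Synthetic division by (x - 1): bring down 1; 1(1) - 5 = -4; (-4)(1) - 17 = -21; (-21)(1) + 21 = 0 → quotient x^2 - 4x - 21, remainder 0.
Solve the quadratic x^2 - 4x - 21 = 0: discriminant = (-4)^2 - 4(1)(-21) = 16 + 84 = 100.
sqrt(100) = 10, so x = (4 ± 10)/2: x = 7 or x = -3.

x = -3, x = 1, x = 7


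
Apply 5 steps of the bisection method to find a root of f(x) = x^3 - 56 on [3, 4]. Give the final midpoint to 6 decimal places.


f(x) = x^3 - 56
f(3) = -29 < 0
f(4) = 8 > 0

Step 1: midpoint = (3.000000 + 4.000000)/2 = 3.500000
  f(3.500000) = -13.125000
  f(mid) < 0, so root is in [3.500000, 4.000000]

Step 2: midpoint = (3.500000 + 4.000000)/2 = 3.750000
  f(3.750000) = -3.265625
  f(mid) < 0, so root is in [3.750000, 4.000000]

Step 3: midpoint = (3.750000 + 4.000000)/2 = 3.875000
  f(3.875000) = 2.185547
  f(mid) > 0, so root is in [3.750000, 3.875000]

Step 4: midpoint = (3.750000 + 3.875000)/2 = 3.812500
  f(3.812500) = -0.584717
  f(mid) < 0, so root is in [3.812500, 3.875000]

Step 5: midpoint = (3.812500 + 3.875000)/2 = 3.843750
  f(3.843750) = 0.789154
  f(mid) > 0, so root is in [3.812500, 3.843750]

midpoint = 3.843750


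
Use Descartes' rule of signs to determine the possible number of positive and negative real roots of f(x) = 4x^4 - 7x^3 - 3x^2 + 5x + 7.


Descartes' rule of signs:

For positive roots, count sign changes in f(x) = 4x^4 - 7x^3 - 3x^2 + 5x + 7:
Signs of coefficients: +, -, -, +, +
Number of sign changes: 2
Possible positive real roots: 2, 0

For negative roots, examine f(-x) = 4x^4 + 7x^3 - 3x^2 - 5x + 7:
Signs of coefficients: +, +, -, -, +
Number of sign changes: 2
Possible negative real roots: 2, 0

Positive roots: 2 or 0; Negative roots: 2 or 0


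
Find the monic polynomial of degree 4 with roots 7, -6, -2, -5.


A monic polynomial with roots 7, -6, -2, -5 is:
p(x) = (x - 7)(x + 6)(x + 2)(x + 5)
After multiplying by (x - 7): x - 7
After multiplying by (x + 6): x^2 - x - 42
After multiplying by (x + 2): x^3 + x^2 - 44x - 84
After multiplying by (x + 5): x^4 + 6x^3 - 39x^2 - 304x - 420

x^4 + 6x^3 - 39x^2 - 304x - 420


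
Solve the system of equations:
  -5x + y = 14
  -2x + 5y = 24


Using Cramer's rule:
Determinant D = (-5)(5) - (-2)(1) = -25 + 2 = -23
Dx = (14)(5) - (24)(1) = 70 - 24 = 46
Dy = (-5)(24) - (-2)(14) = -120 + 28 = -92
x = Dx/D = 46/-23 = -2
y = Dy/D = -92/-23 = 4

x = -2, y = 4


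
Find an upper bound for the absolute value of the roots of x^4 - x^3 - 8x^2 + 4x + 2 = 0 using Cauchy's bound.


Cauchy's bound: all roots r satisfy |r| <= 1 + max(|a_i/a_n|) for i = 0,...,n-1
where a_n is the leading coefficient.

Coefficients: [1, -1, -8, 4, 2]
Leading coefficient a_n = 1
Ratios |a_i/a_n|: 1, 8, 4, 2
Maximum ratio: 8
Cauchy's bound: |r| <= 1 + 8 = 9

Upper bound = 9


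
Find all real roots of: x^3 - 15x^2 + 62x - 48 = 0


Let p(x) = x^3 - 15x^2 + 62x - 48. By the rational root theorem (leading coefficient 1), any rational root is an integer divisor of 48: try ±1, ±2, ... in turn.
Test x = 1: value = 0 ✓, so (x - 1) is a factor.
Synthetic division by (x - 1): bring down 1; 1(1) - 15 = -14; (-14)(1) + 62 = 48; 48(1) - 48 = 0 → quotient x^2 - 14x + 48, remainder 0.
Solve the quadratic x^2 - 14x + 48 = 0: discriminant = (-14)^2 - 4(1)(48) = 196 - 192 = 4.
sqrt(4) = 2, so x = (14 ± 2)/2: x = 8 or x = 6.

x = 1, x = 6, x = 8
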